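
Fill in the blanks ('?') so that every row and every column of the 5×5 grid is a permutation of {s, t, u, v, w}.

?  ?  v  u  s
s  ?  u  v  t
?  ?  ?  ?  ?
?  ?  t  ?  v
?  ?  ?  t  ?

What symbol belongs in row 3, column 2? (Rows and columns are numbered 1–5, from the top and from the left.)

row 2 has {s,t,u,v}; column 2 is empty so far — only w is left for (r2,c2).
row 1 has {s,u,v}; column 2 has {w} — only t is left for (r1,c2).
row 1 has {s,t,u,v}; column 1 has {s} — only w is left for (r1,c1).
row 4 has {t,v}; column 1 has {s,w} — only u is left for (r4,c1).
row 4 has {t,u,v}; column 2 has {t,w} — only s is left for (r4,c2).
row 4 has {s,t,u,v}; column 4 has {t,u,v} — only w is left for (r4,c4).
row 5 has {t}; column 1 has {s,u,w} — only v is left for (r5,c1).
row 5 has {t,v}; column 2 has {s,t,w} — only u is left for (r5,c2).
row 5 has {t,u,v}; column 5 has {s,t,v} — only w is left for (r5,c5).
row 3 is empty so far; column 1 has {s,u,v,w} — only t is left for (r3,c1).
row 3 has {t}; column 2 has {s,t,u,w} — only v is left for (r3,c2).

v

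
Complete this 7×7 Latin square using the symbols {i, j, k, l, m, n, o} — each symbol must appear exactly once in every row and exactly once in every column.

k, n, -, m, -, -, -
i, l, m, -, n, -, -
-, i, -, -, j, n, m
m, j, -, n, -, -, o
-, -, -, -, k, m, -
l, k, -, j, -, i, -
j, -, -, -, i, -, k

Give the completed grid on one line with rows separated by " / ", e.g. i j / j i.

k n l m o j i / i l m k n o j / o i k l j n m / m j i n l k o / n o j i k m l / l k o j m i n / j m n o i l k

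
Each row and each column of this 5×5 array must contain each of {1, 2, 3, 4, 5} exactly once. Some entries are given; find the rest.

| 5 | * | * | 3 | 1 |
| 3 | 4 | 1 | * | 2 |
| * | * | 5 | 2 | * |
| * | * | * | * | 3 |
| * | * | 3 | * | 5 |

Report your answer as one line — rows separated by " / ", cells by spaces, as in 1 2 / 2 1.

5 2 4 3 1 / 3 4 1 5 2 / 1 3 5 2 4 / 4 5 2 1 3 / 2 1 3 4 5

(r1,c2): row 1 has {1,3,5}; column 2 has {4}, so it must be 2.
(r1,c3): row 1 has {1,2,3,5}; column 3 has {1,3,5}, so it must be 4.
(r2,c4): row 2 has {1,2,3,4}; column 4 has {2,3}, so it must be 5.
(r3,c5): row 3 has {2,5}; column 5 has {1,2,3,5}, so it must be 4.
(r4,c3): row 4 has {3}; column 3 has {1,3,4,5}, so it must be 2.
(r5,c2): row 5 has {3,5}; column 2 has {2,4}, so it must be 1.
(r5,c4): row 5 has {1,3,5}; column 4 has {2,3,5}, so it must be 4.
(r3,c1): row 3 has {2,4,5}; column 1 has {3,5}, so it must be 1.
(r3,c2): row 3 has {1,2,4,5}; column 2 has {1,2,4}, so it must be 3.
(r4,c1): row 4 has {2,3}; column 1 has {1,3,5}, so it must be 4.
(r4,c2): row 4 has {2,3,4}; column 2 has {1,2,3,4}, so it must be 5.
(r4,c4): row 4 has {2,3,4,5}; column 4 has {2,3,4,5}, so it must be 1.
(r5,c1): row 5 has {1,3,4,5}; column 1 has {1,3,4,5}, so it must be 2.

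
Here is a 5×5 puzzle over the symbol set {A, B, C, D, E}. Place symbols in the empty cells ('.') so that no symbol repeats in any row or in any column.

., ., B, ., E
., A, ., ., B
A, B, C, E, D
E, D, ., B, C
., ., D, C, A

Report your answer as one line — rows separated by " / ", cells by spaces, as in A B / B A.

D C B A E / C A E D B / A B C E D / E D A B C / B E D C A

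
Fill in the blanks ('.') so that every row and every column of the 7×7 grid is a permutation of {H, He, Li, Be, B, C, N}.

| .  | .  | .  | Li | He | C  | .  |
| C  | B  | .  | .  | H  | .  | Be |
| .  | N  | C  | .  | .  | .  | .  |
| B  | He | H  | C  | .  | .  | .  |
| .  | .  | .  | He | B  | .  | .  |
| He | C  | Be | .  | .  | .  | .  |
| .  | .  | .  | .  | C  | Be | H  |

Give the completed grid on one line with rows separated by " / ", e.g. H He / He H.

(r2,c4) = N
(r7,c2) = Li
(r7,c4) = B
(r6,c4) = H
(r7,c1) = N
(r7,c3) = He
(r2,c3) = Li
(r2,c6) = He
(r3,c4) = Be
(r3,c5) = Li
(r5,c3) = N
(r6,c5) = N
(r1,c3) = B
(r1,c7) = N
(r3,c1) = H
(r3,c6) = B
(r3,c7) = He
(r4,c5) = Be
(r4,c7) = Li
(r5,c7) = C
(r6,c6) = Li
(r6,c7) = B
(r1,c1) = Be
(r1,c2) = H
(r4,c6) = N
(r5,c1) = Li
(r5,c2) = Be
(r5,c6) = H

Be H B Li He C N / C B Li N H He Be / H N C Be Li B He / B He H C Be N Li / Li Be N He B H C / He C Be H N Li B / N Li He B C Be H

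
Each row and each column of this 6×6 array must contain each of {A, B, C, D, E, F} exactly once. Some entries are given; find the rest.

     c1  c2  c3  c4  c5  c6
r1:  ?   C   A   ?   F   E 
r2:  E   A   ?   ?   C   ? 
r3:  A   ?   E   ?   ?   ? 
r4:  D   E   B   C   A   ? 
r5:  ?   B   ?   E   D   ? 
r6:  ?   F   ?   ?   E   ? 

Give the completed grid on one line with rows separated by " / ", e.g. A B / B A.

B C A D F E / E A F B C D / A D E F B C / D E B C A F / F B C E D A / C F D A E B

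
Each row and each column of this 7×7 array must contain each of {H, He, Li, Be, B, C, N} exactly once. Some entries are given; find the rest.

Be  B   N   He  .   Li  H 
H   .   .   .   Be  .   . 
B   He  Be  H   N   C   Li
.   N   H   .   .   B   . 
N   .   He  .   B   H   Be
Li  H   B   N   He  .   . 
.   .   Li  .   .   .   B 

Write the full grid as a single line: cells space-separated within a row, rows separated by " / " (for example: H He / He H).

Be B N He C Li H / H Li C B Be He N / B He Be H N C Li / C N H Be Li B He / N C He Li B H Be / Li H B N He Be C / He Be Li C H N B

At row 1, column 5: row 1 has {H,He,Li,Be,B,N}; column 5 has {He,Be,B,N}; that leaves C.
At row 2, column 3: row 2 has {H,Be}; column 3 has {H,He,Li,Be,B,N}; that leaves C.
At row 4, column 5: row 4 has {H,B,N}; column 5 has {He,Be,B,C,N}; that leaves Li.
At row 6, column 6: row 6 has {H,He,Li,B,N}; column 6 has {H,Li,B,C}; that leaves Be.
At row 6, column 7: row 6 has {H,He,Li,Be,B,N}; column 7 has {H,Li,Be,B}; that leaves C.
At row 7, column 5: row 7 has {Li,B}; column 5 has {He,Li,Be,B,C,N}; that leaves H.
At row 2, column 2: row 2 has {H,Be,C}; column 2 has {H,He,B,N}; that leaves Li.
At row 2, column 4: row 2 has {H,Li,Be,C}; column 4 has {H,He,N}; that leaves B.
At row 4, column 7: row 4 has {H,Li,B,N}; column 7 has {H,Li,Be,B,C}; that leaves He.
At row 5, column 2: row 5 has {H,He,Be,B,N}; column 2 has {H,He,Li,B,N}; that leaves C.
At row 5, column 4: row 5 has {H,He,Be,B,C,N}; column 4 has {H,He,B,N}; that leaves Li.
At row 7, column 2: row 7 has {H,Li,B}; column 2 has {H,He,Li,B,C,N}; that leaves Be.
At row 7, column 4: row 7 has {H,Li,Be,B}; column 4 has {H,He,Li,B,N}; that leaves C.
At row 2, column 7: row 2 has {H,Li,Be,B,C}; column 7 has {H,He,Li,Be,B,C}; that leaves N.
At row 4, column 1: row 4 has {H,He,Li,B,N}; column 1 has {H,Li,Be,B,N}; that leaves C.
At row 4, column 4: row 4 has {H,He,Li,B,C,N}; column 4 has {H,He,Li,B,C,N}; that leaves Be.
At row 7, column 1: row 7 has {H,Li,Be,B,C}; column 1 has {H,Li,Be,B,C,N}; that leaves He.
At row 7, column 6: row 7 has {H,He,Li,Be,B,C}; column 6 has {H,Li,Be,B,C}; that leaves N.
At row 2, column 6: row 2 has {H,Li,Be,B,C,N}; column 6 has {H,Li,Be,B,C,N}; that leaves He.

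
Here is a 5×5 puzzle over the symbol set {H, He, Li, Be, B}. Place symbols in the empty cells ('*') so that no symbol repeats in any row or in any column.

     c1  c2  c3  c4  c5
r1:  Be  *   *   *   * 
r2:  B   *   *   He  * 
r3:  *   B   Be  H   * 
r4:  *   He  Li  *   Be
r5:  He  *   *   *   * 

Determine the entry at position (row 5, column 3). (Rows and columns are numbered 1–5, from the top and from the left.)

B

(r2,c3) = H
(r2,c5) = Li
(r3,c1) = Li
(r3,c5) = He
(r4,c1) = H
(r4,c4) = B
(r5,c3) = B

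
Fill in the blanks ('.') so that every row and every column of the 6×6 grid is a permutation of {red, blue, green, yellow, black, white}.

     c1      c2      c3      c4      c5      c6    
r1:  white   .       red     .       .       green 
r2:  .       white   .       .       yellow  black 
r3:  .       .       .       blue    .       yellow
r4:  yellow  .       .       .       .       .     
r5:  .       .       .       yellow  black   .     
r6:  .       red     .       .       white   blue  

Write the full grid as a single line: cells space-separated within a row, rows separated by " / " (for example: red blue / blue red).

white yellow red black blue green / blue white green red yellow black / green black white blue red yellow / yellow blue black white green red / red green blue yellow black white / black red yellow green white blue

At row 1, column 4: row 1 has {red,green,white}; column 4 has {blue,yellow}; that leaves black.
At row 1, column 5: row 1 has {red,green,black,white}; column 5 has {yellow,black,white}; that leaves blue.
At row 6, column 4: row 6 has {red,blue,white}; column 4 has {blue,yellow,black}; that leaves green.
At row 1, column 2: row 1 has {red,blue,green,black,white}; column 2 has {red,white}; that leaves yellow.
At row 2, column 4: row 2 has {yellow,black,white}; column 4 has {blue,green,yellow,black}; that leaves red.
At row 4, column 4: row 4 has {yellow}; column 4 has {red,blue,green,yellow,black}; that leaves white.
At row 4, column 6: row 4 has {yellow,white}; column 6 has {blue,green,yellow,black}; that leaves red.
At row 5, column 6: row 5 has {yellow,black}; column 6 has {red,blue,green,yellow,black}; that leaves white.
At row 6, column 1: row 6 has {red,blue,green,white}; column 1 has {yellow,white}; that leaves black.
At row 6, column 3: row 6 has {red,blue,green,black,white}; column 3 has {red}; that leaves yellow.
At row 4, column 5: row 4 has {red,yellow,white}; column 5 has {blue,yellow,black,white}; that leaves green.
At row 3, column 5: row 3 has {blue,yellow}; column 5 has {blue,green,yellow,black,white}; that leaves red.
At row 3, column 1: row 3 has {red,blue,yellow}; column 1 has {yellow,black,white}; that leaves green.
At row 3, column 2: row 3 has {red,blue,green,yellow}; column 2 has {red,yellow,white}; that leaves black.
At row 3, column 3: row 3 has {red,blue,green,yellow,black}; column 3 has {red,yellow}; that leaves white.
At row 4, column 2: row 4 has {red,green,yellow,white}; column 2 has {red,yellow,black,white}; that leaves blue.
At row 4, column 3: row 4 has {red,blue,green,yellow,white}; column 3 has {red,yellow,white}; that leaves black.
At row 5, column 2: row 5 has {yellow,black,white}; column 2 has {red,blue,yellow,black,white}; that leaves green.
At row 5, column 3: row 5 has {green,yellow,black,white}; column 3 has {red,yellow,black,white}; that leaves blue.
At row 2, column 1: row 2 has {red,yellow,black,white}; column 1 has {green,yellow,black,white}; that leaves blue.
At row 2, column 3: row 2 has {red,blue,yellow,black,white}; column 3 has {red,blue,yellow,black,white}; that leaves green.
At row 5, column 1: row 5 has {blue,green,yellow,black,white}; column 1 has {blue,green,yellow,black,white}; that leaves red.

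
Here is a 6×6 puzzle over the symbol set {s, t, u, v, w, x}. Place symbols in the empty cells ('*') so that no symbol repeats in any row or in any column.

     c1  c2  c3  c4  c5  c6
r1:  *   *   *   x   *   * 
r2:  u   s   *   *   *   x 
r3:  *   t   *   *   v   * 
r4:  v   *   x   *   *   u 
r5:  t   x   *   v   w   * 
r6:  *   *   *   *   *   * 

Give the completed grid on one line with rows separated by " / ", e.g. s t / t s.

s v w x u t / u s v w t x / x t s u v w / v w x t s u / t x u v w s / w u t s x v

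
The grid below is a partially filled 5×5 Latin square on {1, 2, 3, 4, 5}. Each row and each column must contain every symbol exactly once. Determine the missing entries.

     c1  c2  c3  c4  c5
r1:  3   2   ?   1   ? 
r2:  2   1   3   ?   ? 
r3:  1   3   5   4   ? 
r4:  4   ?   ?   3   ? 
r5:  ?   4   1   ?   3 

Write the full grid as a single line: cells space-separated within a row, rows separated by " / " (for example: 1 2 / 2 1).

3 2 4 1 5 / 2 1 3 5 4 / 1 3 5 4 2 / 4 5 2 3 1 / 5 4 1 2 3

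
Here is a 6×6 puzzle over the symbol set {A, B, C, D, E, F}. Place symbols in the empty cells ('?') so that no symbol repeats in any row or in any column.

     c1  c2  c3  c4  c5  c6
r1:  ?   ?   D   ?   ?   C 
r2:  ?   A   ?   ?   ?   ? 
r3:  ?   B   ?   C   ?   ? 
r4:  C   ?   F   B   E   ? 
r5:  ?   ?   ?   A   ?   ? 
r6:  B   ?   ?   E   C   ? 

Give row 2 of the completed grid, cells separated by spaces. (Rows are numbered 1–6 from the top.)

(r1,c4) = F
(r2,c4) = D
(r4,c2) = D
(r4,c6) = A
(r6,c2) = F
(r6,c3) = A
(r6,c6) = D
(r1,c2) = E
(r3,c3) = E
(r3,c6) = F
(r5,c2) = C
(r5,c3) = B
(r5,c6) = E
(r1,c1) = A
(r1,c5) = B
(r2,c3) = C
(r2,c5) = F
(r2,c6) = B
(r3,c1) = D
(r3,c5) = A
(r5,c1) = F
(r5,c5) = D
(r2,c1) = E

E A C D F B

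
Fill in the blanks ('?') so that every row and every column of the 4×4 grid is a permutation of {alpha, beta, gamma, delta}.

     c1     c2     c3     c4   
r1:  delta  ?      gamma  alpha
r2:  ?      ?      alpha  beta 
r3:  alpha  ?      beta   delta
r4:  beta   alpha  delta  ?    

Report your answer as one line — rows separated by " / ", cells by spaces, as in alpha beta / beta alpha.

delta beta gamma alpha / gamma delta alpha beta / alpha gamma beta delta / beta alpha delta gamma

row 1 has {alpha,gamma,delta}; column 2 has {alpha} — only beta is left for (r1,c2).
row 2 has {alpha,beta}; column 1 has {alpha,beta,delta} — only gamma is left for (r2,c1).
row 2 has {alpha,beta,gamma}; column 2 has {alpha,beta} — only delta is left for (r2,c2).
row 3 has {alpha,beta,delta}; column 2 has {alpha,beta,delta} — only gamma is left for (r3,c2).
row 4 has {alpha,beta,delta}; column 4 has {alpha,beta,delta} — only gamma is left for (r4,c4).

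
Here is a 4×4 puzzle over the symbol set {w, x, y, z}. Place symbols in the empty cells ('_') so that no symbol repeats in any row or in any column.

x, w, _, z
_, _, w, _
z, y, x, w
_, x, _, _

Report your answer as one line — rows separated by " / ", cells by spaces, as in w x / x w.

At row 1, column 3: row 1 has {w,x,z}; column 3 has {w,x}; that leaves y.
At row 2, column 1: row 2 has {w}; column 1 has {x,z}; that leaves y.
At row 2, column 2: row 2 has {w,y}; column 2 has {w,x,y}; that leaves z.
At row 2, column 4: row 2 has {w,y,z}; column 4 has {w,z}; that leaves x.
At row 4, column 1: row 4 has {x}; column 1 has {x,y,z}; that leaves w.
At row 4, column 3: row 4 has {w,x}; column 3 has {w,x,y}; that leaves z.
At row 4, column 4: row 4 has {w,x,z}; column 4 has {w,x,z}; that leaves y.

x w y z / y z w x / z y x w / w x z y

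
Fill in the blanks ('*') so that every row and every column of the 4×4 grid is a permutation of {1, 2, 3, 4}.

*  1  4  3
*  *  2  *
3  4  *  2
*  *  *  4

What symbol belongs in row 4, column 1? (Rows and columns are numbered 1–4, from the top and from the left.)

1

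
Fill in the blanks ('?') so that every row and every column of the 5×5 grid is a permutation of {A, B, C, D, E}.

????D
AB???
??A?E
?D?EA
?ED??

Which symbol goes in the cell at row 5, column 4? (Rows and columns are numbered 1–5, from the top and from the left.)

row 2 has {A,B}; column 5 has {A,D,E} — only C is left for (r2,c5).
row 3 has {A,E}; column 2 has {B,D,E} — only C is left for (r3,c2).
row 5 has {D,E}; column 5 has {A,C,D,E} — only B is left for (r5,c5).
row 1 has {D}; column 2 has {B,C,D,E} — only A is left for (r1,c2).
row 2 has {A,B,C}; column 3 has {A,D} — only E is left for (r2,c3).
row 2 has {A,B,C,E}; column 4 has {E} — only D is left for (r2,c4).
row 3 has {A,C,E}; column 4 has {D,E} — only B is left for (r3,c4).
row 5 has {B,D,E}; column 1 has {A} — only C is left for (r5,c1).
row 5 has {B,C,D,E}; column 4 has {B,D,E} — only A is left for (r5,c4).

A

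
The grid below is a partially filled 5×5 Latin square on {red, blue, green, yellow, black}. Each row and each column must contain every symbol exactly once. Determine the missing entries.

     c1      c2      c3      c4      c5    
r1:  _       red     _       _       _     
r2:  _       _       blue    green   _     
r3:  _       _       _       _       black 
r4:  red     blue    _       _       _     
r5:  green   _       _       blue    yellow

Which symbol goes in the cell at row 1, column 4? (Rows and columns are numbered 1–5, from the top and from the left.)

black

(r2,c5) = red
(r4,c5) = green
(r5,c2) = black
(r5,c3) = red
(r1,c5) = blue
(r2,c2) = yellow
(r3,c2) = green
(r3,c3) = yellow
(r3,c4) = red
(r4,c3) = black
(r4,c4) = yellow
(r1,c3) = green
(r1,c4) = black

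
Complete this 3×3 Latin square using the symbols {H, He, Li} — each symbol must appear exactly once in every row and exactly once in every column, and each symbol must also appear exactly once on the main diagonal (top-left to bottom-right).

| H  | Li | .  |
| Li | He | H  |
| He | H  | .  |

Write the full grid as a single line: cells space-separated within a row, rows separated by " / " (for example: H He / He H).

H Li He / Li He H / He H Li

Cell (r1,c3): row 1 has {H,Li}; column 3 has {H} → He.
Cell (r3,c3): row 3 has {H,He}; column 3 has {H,He}; the diagonal has {H,He} → Li.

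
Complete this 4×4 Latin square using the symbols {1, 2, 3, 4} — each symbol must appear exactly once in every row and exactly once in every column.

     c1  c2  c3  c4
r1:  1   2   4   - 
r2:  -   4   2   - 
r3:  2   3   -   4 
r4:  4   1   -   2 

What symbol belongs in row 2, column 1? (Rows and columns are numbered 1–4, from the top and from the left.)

(r1,c4): row 1 has {1,2,4}; column 4 has {2,4}, so it must be 3.
(r2,c1): row 2 has {2,4}; column 1 has {1,2,4}, so it must be 3.

3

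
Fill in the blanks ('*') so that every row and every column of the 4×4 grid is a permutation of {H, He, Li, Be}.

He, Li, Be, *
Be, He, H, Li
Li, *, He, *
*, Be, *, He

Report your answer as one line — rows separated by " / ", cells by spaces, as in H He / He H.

He Li Be H / Be He H Li / Li H He Be / H Be Li He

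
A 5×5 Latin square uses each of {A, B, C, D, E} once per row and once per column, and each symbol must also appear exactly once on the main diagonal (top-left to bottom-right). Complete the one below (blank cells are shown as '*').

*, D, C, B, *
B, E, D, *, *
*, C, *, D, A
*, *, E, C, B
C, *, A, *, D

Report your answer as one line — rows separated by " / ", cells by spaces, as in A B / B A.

row 1 has {B,C,D}; column 1 has {B,C}; the diagonal has {C,D,E} — only A is left for (r1,c1).
row 1 has {A,B,C,D}; column 5 has {A,B,D} — only E is left for (r1,c5).
row 2 has {B,D,E}; column 4 has {B,C,D} — only A is left for (r2,c4).
row 2 has {A,B,D,E}; column 5 has {A,B,D,E} — only C is left for (r2,c5).
row 3 has {A,C,D}; column 1 has {A,B,C} — only E is left for (r3,c1).
row 3 has {A,C,D,E}; column 3 has {A,C,D,E}; the diagonal has {A,C,D,E} — only B is left for (r3,c3).
row 4 has {B,C,E}; column 1 has {A,B,C,E} — only D is left for (r4,c1).
row 4 has {B,C,D,E}; column 2 has {C,D,E} — only A is left for (r4,c2).
row 5 has {A,C,D}; column 2 has {A,C,D,E} — only B is left for (r5,c2).
row 5 has {A,B,C,D}; column 4 has {A,B,C,D} — only E is left for (r5,c4).

A D C B E / B E D A C / E C B D A / D A E C B / C B A E D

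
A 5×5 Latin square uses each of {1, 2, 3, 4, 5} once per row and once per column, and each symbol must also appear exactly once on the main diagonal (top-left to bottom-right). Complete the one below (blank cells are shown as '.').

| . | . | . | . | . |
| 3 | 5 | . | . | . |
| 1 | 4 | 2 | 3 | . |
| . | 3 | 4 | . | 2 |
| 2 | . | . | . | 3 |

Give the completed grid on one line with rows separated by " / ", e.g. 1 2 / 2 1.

4 2 3 5 1 / 3 5 1 2 4 / 1 4 2 3 5 / 5 3 4 1 2 / 2 1 5 4 3

(r1,c1) = 4
(r2,c3) = 1
(r2,c5) = 4
(r3,c5) = 5
(r4,c1) = 5
(r4,c4) = 1
(r5,c2) = 1
(r5,c3) = 5
(r5,c4) = 4
(r1,c2) = 2
(r1,c3) = 3
(r1,c4) = 5
(r1,c5) = 1
(r2,c4) = 2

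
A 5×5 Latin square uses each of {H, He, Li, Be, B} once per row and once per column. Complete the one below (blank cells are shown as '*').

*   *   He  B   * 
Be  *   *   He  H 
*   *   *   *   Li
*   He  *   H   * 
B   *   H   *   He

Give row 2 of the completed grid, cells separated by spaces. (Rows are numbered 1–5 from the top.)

Be B Li He H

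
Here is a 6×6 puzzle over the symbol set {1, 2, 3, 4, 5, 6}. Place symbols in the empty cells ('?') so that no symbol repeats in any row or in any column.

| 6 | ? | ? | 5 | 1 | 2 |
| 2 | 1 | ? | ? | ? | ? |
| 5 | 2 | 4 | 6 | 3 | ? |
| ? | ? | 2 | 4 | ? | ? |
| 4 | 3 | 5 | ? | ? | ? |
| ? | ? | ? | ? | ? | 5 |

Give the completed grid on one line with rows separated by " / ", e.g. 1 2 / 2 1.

row 1 has {1,2,5,6}; column 2 has {1,2,3} — only 4 is left for (r1,c2).
row 1 has {1,2,4,5,6}; column 3 has {2,4,5} — only 3 is left for (r1,c3).
row 2 has {1,2}; column 3 has {2,3,4,5} — only 6 is left for (r2,c3).
row 2 has {1,2,6}; column 4 has {4,5,6} — only 3 is left for (r2,c4).
row 2 has {1,2,3,6}; column 6 has {2,5} — only 4 is left for (r2,c6).
row 3 has {2,3,4,5,6}; column 6 has {2,4,5} — only 1 is left for (r3,c6).
row 5 has {3,4,5}; column 6 has {1,2,4,5} — only 6 is left for (r5,c6).
row 6 has {5}; column 2 has {1,2,3,4} — only 6 is left for (r6,c2).
row 6 has {5,6}; column 3 has {2,3,4,5,6} — only 1 is left for (r6,c3).
row 6 has {1,5,6}; column 4 has {3,4,5,6} — only 2 is left for (r6,c4).
row 6 has {1,2,5,6}; column 5 has {1,3} — only 4 is left for (r6,c5).
row 2 has {1,2,3,4,6}; column 5 has {1,3,4} — only 5 is left for (r2,c5).
row 4 has {2,4}; column 2 has {1,2,3,4,6} — only 5 is left for (r4,c2).
row 4 has {2,4,5}; column 5 has {1,3,4,5} — only 6 is left for (r4,c5).
row 4 has {2,4,5,6}; column 6 has {1,2,4,5,6} — only 3 is left for (r4,c6).
row 5 has {3,4,5,6}; column 4 has {2,3,4,5,6} — only 1 is left for (r5,c4).
row 5 has {1,3,4,5,6}; column 5 has {1,3,4,5,6} — only 2 is left for (r5,c5).
row 6 has {1,2,4,5,6}; column 1 has {2,4,5,6} — only 3 is left for (r6,c1).
row 4 has {2,3,4,5,6}; column 1 has {2,3,4,5,6} — only 1 is left for (r4,c1).

6 4 3 5 1 2 / 2 1 6 3 5 4 / 5 2 4 6 3 1 / 1 5 2 4 6 3 / 4 3 5 1 2 6 / 3 6 1 2 4 5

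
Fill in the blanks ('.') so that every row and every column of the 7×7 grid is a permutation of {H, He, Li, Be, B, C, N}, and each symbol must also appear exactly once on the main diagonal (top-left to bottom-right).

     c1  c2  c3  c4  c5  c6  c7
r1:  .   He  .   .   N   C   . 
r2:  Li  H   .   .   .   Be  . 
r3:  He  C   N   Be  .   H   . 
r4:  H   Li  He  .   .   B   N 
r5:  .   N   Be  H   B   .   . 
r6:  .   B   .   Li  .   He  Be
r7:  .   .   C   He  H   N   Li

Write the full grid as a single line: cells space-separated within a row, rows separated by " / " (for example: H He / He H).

(r1,c1) = Be
(r1,c4) = B
(r1,c7) = H
(r2,c3) = B
(r3,c5) = Li
(r3,c7) = B
(r4,c4) = C
(r4,c5) = Be
(r5,c1) = C
(r5,c6) = Li
(r5,c7) = He
(r6,c1) = N
(r6,c3) = H
(r6,c5) = C
(r7,c1) = B
(r7,c2) = Be
(r1,c3) = Li
(r2,c4) = N
(r2,c5) = He
(r2,c7) = C

Be He Li B N C H / Li H B N He Be C / He C N Be Li H B / H Li He C Be B N / C N Be H B Li He / N B H Li C He Be / B Be C He H N Li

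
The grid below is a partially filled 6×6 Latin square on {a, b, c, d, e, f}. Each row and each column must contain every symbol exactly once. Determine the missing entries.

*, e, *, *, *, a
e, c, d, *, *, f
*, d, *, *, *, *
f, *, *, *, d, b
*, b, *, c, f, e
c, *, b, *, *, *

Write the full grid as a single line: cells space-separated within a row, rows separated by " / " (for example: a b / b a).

(r3,c6) = c
(r4,c2) = a
(r4,c4) = e
(r5,c3) = a
(r6,c2) = f
(r6,c6) = d
(r4,c3) = c
(r5,c1) = d
(r6,c4) = a
(r6,c5) = e
(r1,c1) = b
(r1,c3) = f
(r1,c4) = d
(r1,c5) = c
(r2,c4) = b
(r2,c5) = a
(r3,c1) = a
(r3,c3) = e
(r3,c4) = f
(r3,c5) = b

b e f d c a / e c d b a f / a d e f b c / f a c e d b / d b a c f e / c f b a e d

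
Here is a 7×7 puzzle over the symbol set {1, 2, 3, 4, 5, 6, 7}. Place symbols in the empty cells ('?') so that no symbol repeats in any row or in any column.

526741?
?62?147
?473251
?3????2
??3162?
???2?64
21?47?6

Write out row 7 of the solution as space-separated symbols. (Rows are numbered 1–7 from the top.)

(r1,c7) = 3
(r2,c1) = 3
(r2,c4) = 5
(r3,c1) = 6
(r4,c4) = 6
(r4,c5) = 5
(r4,c6) = 7
(r5,c7) = 5
(r6,c5) = 3
(r7,c3) = 5
(r7,c6) = 3

2 1 5 4 7 3 6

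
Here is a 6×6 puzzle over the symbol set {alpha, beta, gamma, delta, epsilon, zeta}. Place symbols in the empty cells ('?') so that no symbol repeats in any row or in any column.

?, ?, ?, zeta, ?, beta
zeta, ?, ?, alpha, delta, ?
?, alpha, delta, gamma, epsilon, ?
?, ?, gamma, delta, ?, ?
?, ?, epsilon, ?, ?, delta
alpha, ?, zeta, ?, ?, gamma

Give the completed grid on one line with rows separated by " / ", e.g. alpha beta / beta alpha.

(r1,c3): row 1 has {beta,zeta}; column 3 has {gamma,delta,epsilon,zeta}, so it must be alpha.
(r1,c5): row 1 has {alpha,beta,zeta}; column 5 has {delta,epsilon}, so it must be gamma.
(r2,c3): row 2 has {alpha,delta,zeta}; column 3 has {alpha,gamma,delta,epsilon,zeta}, so it must be beta.
(r2,c6): row 2 has {alpha,beta,delta,zeta}; column 6 has {beta,gamma,delta}, so it must be epsilon.
(r3,c1): row 3 has {alpha,gamma,delta,epsilon}; column 1 has {alpha,zeta}, so it must be beta.
(r3,c6): row 3 has {alpha,beta,gamma,delta,epsilon}; column 6 has {beta,gamma,delta,epsilon}, so it must be zeta.
(r4,c1): row 4 has {gamma,delta}; column 1 has {alpha,beta,zeta}, so it must be epsilon.
(r4,c6): row 4 has {gamma,delta,epsilon}; column 6 has {beta,gamma,delta,epsilon,zeta}, so it must be alpha.
(r5,c1): row 5 has {delta,epsilon}; column 1 has {alpha,beta,epsilon,zeta}, so it must be gamma.
(r5,c4): row 5 has {gamma,delta,epsilon}; column 4 has {alpha,gamma,delta,zeta}, so it must be beta.
(r6,c4): row 6 has {alpha,gamma,zeta}; column 4 has {alpha,beta,gamma,delta,zeta}, so it must be epsilon.
(r6,c5): row 6 has {alpha,gamma,epsilon,zeta}; column 5 has {gamma,delta,epsilon}, so it must be beta.
(r1,c1): row 1 has {alpha,beta,gamma,zeta}; column 1 has {alpha,beta,gamma,epsilon,zeta}, so it must be delta.
(r1,c2): row 1 has {alpha,beta,gamma,delta,zeta}; column 2 has {alpha}, so it must be epsilon.
(r2,c2): row 2 has {alpha,beta,delta,epsilon,zeta}; column 2 has {alpha,epsilon}, so it must be gamma.
(r4,c5): row 4 has {alpha,gamma,delta,epsilon}; column 5 has {beta,gamma,delta,epsilon}, so it must be zeta.
(r5,c2): row 5 has {beta,gamma,delta,epsilon}; column 2 has {alpha,gamma,epsilon}, so it must be zeta.
(r5,c5): row 5 has {beta,gamma,delta,epsilon,zeta}; column 5 has {beta,gamma,delta,epsilon,zeta}, so it must be alpha.
(r6,c2): row 6 has {alpha,beta,gamma,epsilon,zeta}; column 2 has {alpha,gamma,epsilon,zeta}, so it must be delta.
(r4,c2): row 4 has {alpha,gamma,delta,epsilon,zeta}; column 2 has {alpha,gamma,delta,epsilon,zeta}, so it must be beta.

delta epsilon alpha zeta gamma beta / zeta gamma beta alpha delta epsilon / beta alpha delta gamma epsilon zeta / epsilon beta gamma delta zeta alpha / gamma zeta epsilon beta alpha delta / alpha delta zeta epsilon beta gamma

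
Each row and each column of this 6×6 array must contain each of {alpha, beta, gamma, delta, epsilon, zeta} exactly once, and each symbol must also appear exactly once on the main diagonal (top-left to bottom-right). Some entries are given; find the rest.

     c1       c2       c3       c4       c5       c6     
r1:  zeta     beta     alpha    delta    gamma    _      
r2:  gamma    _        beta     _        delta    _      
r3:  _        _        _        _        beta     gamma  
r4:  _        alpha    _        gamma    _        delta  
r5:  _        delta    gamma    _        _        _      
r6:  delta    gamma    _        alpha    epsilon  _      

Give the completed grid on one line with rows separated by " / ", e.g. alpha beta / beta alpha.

(r1,c6) = epsilon
(r2,c2) = epsilon
(r2,c4) = zeta
(r2,c6) = alpha
(r3,c2) = zeta
(r3,c3) = delta
(r3,c4) = epsilon
(r4,c5) = zeta
(r5,c4) = beta
(r5,c5) = alpha
(r5,c6) = zeta
(r6,c3) = zeta
(r6,c6) = beta
(r3,c1) = alpha
(r4,c3) = epsilon
(r5,c1) = epsilon
(r4,c1) = beta

zeta beta alpha delta gamma epsilon / gamma epsilon beta zeta delta alpha / alpha zeta delta epsilon beta gamma / beta alpha epsilon gamma zeta delta / epsilon delta gamma beta alpha zeta / delta gamma zeta alpha epsilon beta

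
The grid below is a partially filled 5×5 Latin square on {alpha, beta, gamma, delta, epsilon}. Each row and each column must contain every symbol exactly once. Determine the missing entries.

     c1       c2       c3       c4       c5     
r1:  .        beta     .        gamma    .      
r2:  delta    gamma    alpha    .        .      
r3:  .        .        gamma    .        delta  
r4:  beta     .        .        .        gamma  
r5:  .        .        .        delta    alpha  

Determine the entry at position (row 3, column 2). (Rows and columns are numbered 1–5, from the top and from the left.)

alpha

(r1,c5): row 1 has {beta,gamma}; column 5 has {alpha,gamma,delta}, so it must be epsilon.
(r2,c5): row 2 has {alpha,gamma,delta}; column 5 has {alpha,gamma,delta,epsilon}, so it must be beta.
(r5,c2): row 5 has {alpha,delta}; column 2 has {beta,gamma}, so it must be epsilon.
(r5,c3): row 5 has {alpha,delta,epsilon}; column 3 has {alpha,gamma}, so it must be beta.
(r1,c1): row 1 has {beta,gamma,epsilon}; column 1 has {beta,delta}, so it must be alpha.
(r1,c3): row 1 has {alpha,beta,gamma,epsilon}; column 3 has {alpha,beta,gamma}, so it must be delta.
(r2,c4): row 2 has {alpha,beta,gamma,delta}; column 4 has {gamma,delta}, so it must be epsilon.
(r3,c1): row 3 has {gamma,delta}; column 1 has {alpha,beta,delta}, so it must be epsilon.
(r3,c2): row 3 has {gamma,delta,epsilon}; column 2 has {beta,gamma,epsilon}, so it must be alpha.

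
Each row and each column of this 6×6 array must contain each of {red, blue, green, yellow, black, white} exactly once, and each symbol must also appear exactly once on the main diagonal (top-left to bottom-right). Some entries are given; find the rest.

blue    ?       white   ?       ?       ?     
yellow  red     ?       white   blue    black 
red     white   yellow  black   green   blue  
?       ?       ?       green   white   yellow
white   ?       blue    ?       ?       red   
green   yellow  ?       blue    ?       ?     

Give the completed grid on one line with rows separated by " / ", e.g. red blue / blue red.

blue black white red yellow green / yellow red green white blue black / red white yellow black green blue / black blue red green white yellow / white green blue yellow black red / green yellow black blue red white

(r1,c6) = green
(r2,c3) = green
(r4,c1) = black
(r4,c2) = blue
(r4,c3) = red
(r5,c4) = yellow
(r5,c5) = black
(r6,c3) = black
(r6,c5) = red
(r6,c6) = white
(r1,c2) = black
(r1,c4) = red
(r1,c5) = yellow
(r5,c2) = green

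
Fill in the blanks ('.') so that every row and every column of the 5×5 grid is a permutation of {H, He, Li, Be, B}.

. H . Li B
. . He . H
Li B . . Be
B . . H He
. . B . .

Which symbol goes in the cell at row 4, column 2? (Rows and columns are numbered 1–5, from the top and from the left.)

Be

row 1 has {H,Li,B}; column 3 has {He,B} — only Be is left for (r1,c3).
row 2 has {H,He}; column 1 has {Li,B} — only Be is left for (r2,c1).
row 2 has {H,He,Be}; column 2 has {H,B} — only Li is left for (r2,c2).
row 2 has {H,He,Li,Be}; column 4 has {H,Li} — only B is left for (r2,c4).
row 3 has {Li,Be,B}; column 3 has {He,Be,B} — only H is left for (r3,c3).
row 3 has {H,Li,Be,B}; column 4 has {H,Li,B} — only He is left for (r3,c4).
row 4 has {H,He,B}; column 2 has {H,Li,B} — only Be is left for (r4,c2).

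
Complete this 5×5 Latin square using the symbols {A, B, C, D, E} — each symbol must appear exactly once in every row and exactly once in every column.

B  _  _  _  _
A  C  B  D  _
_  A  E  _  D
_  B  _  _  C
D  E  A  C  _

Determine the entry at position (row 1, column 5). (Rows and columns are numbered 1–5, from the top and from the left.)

A

(r1,c2) = D
(r1,c3) = C
(r2,c5) = E
(r3,c1) = C
(r3,c4) = B
(r4,c1) = E
(r4,c3) = D
(r4,c4) = A
(r5,c5) = B
(r1,c4) = E
(r1,c5) = A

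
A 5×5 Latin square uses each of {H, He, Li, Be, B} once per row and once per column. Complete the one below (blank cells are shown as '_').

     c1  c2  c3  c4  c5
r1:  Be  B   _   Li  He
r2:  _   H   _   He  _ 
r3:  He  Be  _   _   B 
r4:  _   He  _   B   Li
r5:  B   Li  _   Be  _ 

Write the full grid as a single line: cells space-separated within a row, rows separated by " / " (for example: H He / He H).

Be B H Li He / Li H B He Be / He Be Li H B / H He Be B Li / B Li He Be H

(r1,c3) = H
(r2,c1) = Li
(r2,c5) = Be
(r3,c3) = Li
(r3,c4) = H
(r4,c1) = H
(r4,c3) = Be
(r5,c3) = He
(r5,c5) = H
(r2,c3) = B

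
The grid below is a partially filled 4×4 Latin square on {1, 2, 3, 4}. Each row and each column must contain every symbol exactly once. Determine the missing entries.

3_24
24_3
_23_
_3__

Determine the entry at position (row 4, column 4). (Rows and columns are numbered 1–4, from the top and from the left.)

(r1,c2) = 1
(r2,c3) = 1
(r3,c4) = 1
(r4,c3) = 4
(r4,c4) = 2

2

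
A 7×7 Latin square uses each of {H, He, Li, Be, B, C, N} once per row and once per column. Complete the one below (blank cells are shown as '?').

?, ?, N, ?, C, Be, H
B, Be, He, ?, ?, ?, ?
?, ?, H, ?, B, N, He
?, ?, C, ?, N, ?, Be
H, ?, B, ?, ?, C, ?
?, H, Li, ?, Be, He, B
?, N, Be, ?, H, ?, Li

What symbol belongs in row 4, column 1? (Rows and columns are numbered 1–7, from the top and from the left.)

He

row 2 has {He,Be,B}; column 5 has {H,Be,B,C,N} — only Li is left for (r2,c5).
row 2 has {He,Li,Be,B}; column 6 has {He,Be,C,N} — only H is left for (r2,c6).
row 5 has {H,B,C}; column 5 has {H,Li,Be,B,C,N} — only He is left for (r5,c5).
row 5 has {H,He,B,C}; column 7 has {H,He,Li,Be,B} — only N is left for (r5,c7).
row 7 has {H,Li,Be,N}; column 6 has {H,He,Be,C,N} — only B is left for (r7,c6).
row 2 has {H,He,Li,Be,B}; column 7 has {H,He,Li,Be,B,N} — only C is left for (r2,c7).
row 4 has {Be,C,N}; column 6 has {H,He,Be,B,C,N} — only Li is left for (r4,c6).
row 5 has {H,He,B,C,N}; column 2 has {H,Be,N} — only Li is left for (r5,c2).
row 5 has {H,He,Li,B,C,N}; column 4 is empty so far — only Be is left for (r5,c4).
row 2 has {H,He,Li,Be,B,C}; column 4 has {Be} — only N is left for (r2,c4).
row 3 has {H,He,B,N}; column 2 has {H,Li,Be,N} — only C is left for (r3,c2).
row 3 has {H,He,B,C,N}; column 4 has {Be,N} — only Li is left for (r3,c4).
row 4 has {Li,Be,C,N}; column 1 has {H,B} — only He is left for (r4,c1).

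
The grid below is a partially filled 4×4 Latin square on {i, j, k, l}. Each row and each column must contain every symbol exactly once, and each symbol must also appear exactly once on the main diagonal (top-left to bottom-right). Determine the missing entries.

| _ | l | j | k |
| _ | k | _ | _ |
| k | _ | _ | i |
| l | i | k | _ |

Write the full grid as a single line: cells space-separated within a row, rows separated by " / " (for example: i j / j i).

i l j k / j k i l / k j l i / l i k j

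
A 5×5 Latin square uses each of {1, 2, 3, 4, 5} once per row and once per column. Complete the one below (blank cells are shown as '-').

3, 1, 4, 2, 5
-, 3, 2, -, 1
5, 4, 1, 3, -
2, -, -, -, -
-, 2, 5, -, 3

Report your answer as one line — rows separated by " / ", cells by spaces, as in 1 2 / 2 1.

3 1 4 2 5 / 4 3 2 5 1 / 5 4 1 3 2 / 2 5 3 1 4 / 1 2 5 4 3

(r2,c1) = 4
(r2,c4) = 5
(r3,c5) = 2
(r4,c2) = 5
(r4,c3) = 3
(r4,c5) = 4
(r5,c1) = 1
(r5,c4) = 4
(r4,c4) = 1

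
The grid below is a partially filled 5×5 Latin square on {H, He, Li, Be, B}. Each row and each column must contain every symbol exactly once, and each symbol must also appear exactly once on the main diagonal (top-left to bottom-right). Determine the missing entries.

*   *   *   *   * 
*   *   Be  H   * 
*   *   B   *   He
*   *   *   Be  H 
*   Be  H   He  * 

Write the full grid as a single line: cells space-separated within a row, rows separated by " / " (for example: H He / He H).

row 3 has {He,B}; column 4 has {H,He,Be} — only Li is left for (r3,c4).
row 5 has {H,He,Be}; column 5 has {H,He}; the diagonal has {Be,B} — only Li is left for (r5,c5).
row 1 is empty so far; column 4 has {H,He,Li,Be} — only B is left for (r1,c4).
row 1 has {B}; column 5 has {H,He,Li} — only Be is left for (r1,c5).
row 2 has {H,Be}; column 2 has {Be}; the diagonal has {Li,Be,B} — only He is left for (r2,c2).
row 2 has {H,He,Be}; column 5 has {H,He,Li,Be} — only B is left for (r2,c5).
row 3 has {He,Li,B}; column 2 has {He,Be} — only H is left for (r3,c2).
row 5 has {H,He,Li,Be}; column 1 is empty so far — only B is left for (r5,c1).
row 1 has {Be,B}; column 1 has {B}; the diagonal has {He,Li,Be,B} — only H is left for (r1,c1).
row 1 has {H,Be,B}; column 2 has {H,He,Be} — only Li is left for (r1,c2).
row 1 has {H,Li,Be,B}; column 3 has {H,Be,B} — only He is left for (r1,c3).
row 2 has {H,He,Be,B}; column 1 has {H,B} — only Li is left for (r2,c1).
row 3 has {H,He,Li,B}; column 1 has {H,Li,B} — only Be is left for (r3,c1).
row 4 has {H,Be}; column 1 has {H,Li,Be,B} — only He is left for (r4,c1).
row 4 has {H,He,Be}; column 2 has {H,He,Li,Be} — only B is left for (r4,c2).
row 4 has {H,He,Be,B}; column 3 has {H,He,Be,B} — only Li is left for (r4,c3).

H Li He B Be / Li He Be H B / Be H B Li He / He B Li Be H / B Be H He Li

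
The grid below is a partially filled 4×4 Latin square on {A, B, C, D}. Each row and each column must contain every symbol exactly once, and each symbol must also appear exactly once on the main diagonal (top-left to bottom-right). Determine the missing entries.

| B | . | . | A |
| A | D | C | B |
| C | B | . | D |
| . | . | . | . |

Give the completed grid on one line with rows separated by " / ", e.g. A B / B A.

B C D A / A D C B / C B A D / D A B C

(r1,c2) = C
(r1,c3) = D
(r3,c3) = A
(r4,c1) = D
(r4,c2) = A
(r4,c3) = B
(r4,c4) = C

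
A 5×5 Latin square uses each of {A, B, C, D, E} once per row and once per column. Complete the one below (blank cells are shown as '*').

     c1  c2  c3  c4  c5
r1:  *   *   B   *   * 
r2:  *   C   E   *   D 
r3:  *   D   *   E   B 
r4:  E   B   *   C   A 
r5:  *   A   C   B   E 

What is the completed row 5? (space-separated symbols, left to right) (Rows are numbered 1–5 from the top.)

D A C B E

(r1,c2) = E
(r1,c5) = C
(r2,c4) = A
(r3,c3) = A
(r4,c3) = D
(r5,c1) = D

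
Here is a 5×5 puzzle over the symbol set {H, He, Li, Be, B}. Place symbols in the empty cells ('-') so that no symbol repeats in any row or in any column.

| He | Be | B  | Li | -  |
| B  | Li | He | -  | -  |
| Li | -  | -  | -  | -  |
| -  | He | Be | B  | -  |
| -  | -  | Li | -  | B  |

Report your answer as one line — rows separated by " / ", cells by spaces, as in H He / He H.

He Be B Li H / B Li He H Be / Li B H Be He / H He Be B Li / Be H Li He B

(r1,c5) = H
(r2,c5) = Be
(r3,c3) = H
(r3,c5) = He
(r4,c1) = H
(r4,c5) = Li
(r5,c1) = Be
(r5,c2) = H
(r5,c4) = He
(r2,c4) = H
(r3,c2) = B
(r3,c4) = Be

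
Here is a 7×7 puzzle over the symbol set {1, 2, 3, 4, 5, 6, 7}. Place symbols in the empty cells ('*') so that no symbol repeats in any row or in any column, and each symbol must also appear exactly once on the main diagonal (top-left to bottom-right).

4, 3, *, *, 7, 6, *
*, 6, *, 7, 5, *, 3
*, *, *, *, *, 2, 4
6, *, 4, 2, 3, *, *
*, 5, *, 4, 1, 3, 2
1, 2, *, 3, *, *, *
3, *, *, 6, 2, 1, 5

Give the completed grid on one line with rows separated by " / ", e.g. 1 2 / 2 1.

4 3 2 5 7 6 1 / 2 6 1 7 5 4 3 / 5 7 3 1 6 2 4 / 6 1 4 2 3 5 7 / 7 5 6 4 1 3 2 / 1 2 5 3 4 7 6 / 3 4 7 6 2 1 5

(r1,c7) = 1
(r2,c1) = 2
(r2,c3) = 1
(r2,c6) = 4
(r3,c5) = 6
(r4,c7) = 7
(r5,c1) = 7
(r5,c3) = 6
(r6,c5) = 4
(r6,c6) = 7
(r6,c7) = 6
(r7,c3) = 7
(r1,c4) = 5
(r3,c1) = 5
(r3,c3) = 3
(r3,c4) = 1
(r4,c2) = 1
(r4,c6) = 5
(r6,c3) = 5
(r7,c2) = 4
(r1,c3) = 2
(r3,c2) = 7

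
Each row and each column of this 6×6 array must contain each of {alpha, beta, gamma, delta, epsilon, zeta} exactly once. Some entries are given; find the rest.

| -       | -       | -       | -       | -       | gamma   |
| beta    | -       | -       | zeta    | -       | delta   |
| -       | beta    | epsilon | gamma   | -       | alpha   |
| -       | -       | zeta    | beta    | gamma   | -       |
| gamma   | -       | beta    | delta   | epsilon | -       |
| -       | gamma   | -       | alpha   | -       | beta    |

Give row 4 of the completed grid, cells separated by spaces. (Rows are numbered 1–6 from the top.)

alpha delta zeta beta gamma epsilon

Cell (r1,c4): row 1 has {gamma}; column 4 has {alpha,beta,gamma,delta,zeta} → epsilon.
Cell (r2,c5): row 2 has {beta,delta,zeta}; column 5 has {gamma,epsilon} → alpha.
Cell (r4,c6): row 4 has {beta,gamma,zeta}; column 6 has {alpha,beta,gamma,delta} → epsilon.
Cell (r5,c6): row 5 has {beta,gamma,delta,epsilon}; column 6 has {alpha,beta,gamma,delta,epsilon} → zeta.
Cell (r6,c3): row 6 has {alpha,beta,gamma}; column 3 has {beta,epsilon,zeta} → delta.
Cell (r6,c5): row 6 has {alpha,beta,gamma,delta}; column 5 has {alpha,gamma,epsilon} → zeta.
Cell (r1,c3): row 1 has {gamma,epsilon}; column 3 has {beta,delta,epsilon,zeta} → alpha.
Cell (r2,c2): row 2 has {alpha,beta,delta,zeta}; column 2 has {beta,gamma} → epsilon.
Cell (r2,c3): row 2 has {alpha,beta,delta,epsilon,zeta}; column 3 has {alpha,beta,delta,epsilon,zeta} → gamma.
Cell (r3,c5): row 3 has {alpha,beta,gamma,epsilon}; column 5 has {alpha,gamma,epsilon,zeta} → delta.
Cell (r5,c2): row 5 has {beta,gamma,delta,epsilon,zeta}; column 2 has {beta,gamma,epsilon} → alpha.
Cell (r6,c1): row 6 has {alpha,beta,gamma,delta,zeta}; column 1 has {beta,gamma} → epsilon.
Cell (r1,c5): row 1 has {alpha,gamma,epsilon}; column 5 has {alpha,gamma,delta,epsilon,zeta} → beta.
Cell (r3,c1): row 3 has {alpha,beta,gamma,delta,epsilon}; column 1 has {beta,gamma,epsilon} → zeta.
Cell (r4,c2): row 4 has {beta,gamma,epsilon,zeta}; column 2 has {alpha,beta,gamma,epsilon} → delta.
Cell (r1,c1): row 1 has {alpha,beta,gamma,epsilon}; column 1 has {beta,gamma,epsilon,zeta} → delta.
Cell (r1,c2): row 1 has {alpha,beta,gamma,delta,epsilon}; column 2 has {alpha,beta,gamma,delta,epsilon} → zeta.
Cell (r4,c1): row 4 has {beta,gamma,delta,epsilon,zeta}; column 1 has {beta,gamma,delta,epsilon,zeta} → alpha.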